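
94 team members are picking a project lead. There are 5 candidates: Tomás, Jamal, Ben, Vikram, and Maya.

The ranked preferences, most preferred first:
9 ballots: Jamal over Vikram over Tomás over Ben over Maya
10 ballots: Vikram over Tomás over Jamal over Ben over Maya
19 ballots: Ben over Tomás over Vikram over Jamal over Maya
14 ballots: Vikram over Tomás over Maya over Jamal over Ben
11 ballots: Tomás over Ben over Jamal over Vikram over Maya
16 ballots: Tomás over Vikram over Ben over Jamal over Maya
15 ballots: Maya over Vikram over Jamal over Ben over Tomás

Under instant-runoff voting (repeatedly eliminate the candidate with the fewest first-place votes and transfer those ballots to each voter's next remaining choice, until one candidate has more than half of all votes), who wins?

Round 1: Tomás 27, Jamal 9, Ben 19, Vikram 24, Maya 15. Jamal eliminated.
Round 2: Tomás 27, Ben 19, Vikram 33, Maya 15. Maya eliminated.
Round 3: Tomás 27, Ben 19, Vikram 48. Vikram has a majority (≥48).

Vikram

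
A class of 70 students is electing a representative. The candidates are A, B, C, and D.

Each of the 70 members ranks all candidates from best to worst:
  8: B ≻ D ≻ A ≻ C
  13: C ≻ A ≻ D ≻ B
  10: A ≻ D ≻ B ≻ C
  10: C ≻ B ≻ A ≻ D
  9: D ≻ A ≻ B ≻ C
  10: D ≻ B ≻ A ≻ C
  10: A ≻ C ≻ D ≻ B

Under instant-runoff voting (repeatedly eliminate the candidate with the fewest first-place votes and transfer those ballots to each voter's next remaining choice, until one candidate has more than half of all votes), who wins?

Round 1: A 20, B 8, C 23, D 19. B eliminated.
Round 2: A 20, C 23, D 27. A eliminated.
Round 3: C 33, D 37. D has a majority (≥36).

D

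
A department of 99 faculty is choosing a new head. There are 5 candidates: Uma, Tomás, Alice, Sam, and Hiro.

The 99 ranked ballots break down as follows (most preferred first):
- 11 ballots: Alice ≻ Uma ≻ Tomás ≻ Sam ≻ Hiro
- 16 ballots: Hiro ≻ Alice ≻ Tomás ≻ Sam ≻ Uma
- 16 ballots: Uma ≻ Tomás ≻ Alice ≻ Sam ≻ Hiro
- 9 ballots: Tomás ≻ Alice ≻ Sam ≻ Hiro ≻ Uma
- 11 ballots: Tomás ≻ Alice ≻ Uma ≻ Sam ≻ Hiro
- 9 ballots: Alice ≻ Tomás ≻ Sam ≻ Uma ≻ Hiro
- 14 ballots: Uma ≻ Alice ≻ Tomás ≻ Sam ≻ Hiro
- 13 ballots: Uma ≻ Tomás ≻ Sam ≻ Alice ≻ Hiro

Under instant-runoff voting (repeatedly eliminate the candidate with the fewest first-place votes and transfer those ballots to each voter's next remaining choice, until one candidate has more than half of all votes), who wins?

Alice

Round 1: Uma 43, Tomás 20, Alice 20, Sam 0, Hiro 16. Sam eliminated.
Round 2: Uma 43, Tomás 20, Alice 20, Hiro 16. Hiro eliminated.
Round 3: Uma 43, Tomás 20, Alice 36. Tomás eliminated.
Round 4: Uma 43, Alice 56. Alice has a majority (≥50).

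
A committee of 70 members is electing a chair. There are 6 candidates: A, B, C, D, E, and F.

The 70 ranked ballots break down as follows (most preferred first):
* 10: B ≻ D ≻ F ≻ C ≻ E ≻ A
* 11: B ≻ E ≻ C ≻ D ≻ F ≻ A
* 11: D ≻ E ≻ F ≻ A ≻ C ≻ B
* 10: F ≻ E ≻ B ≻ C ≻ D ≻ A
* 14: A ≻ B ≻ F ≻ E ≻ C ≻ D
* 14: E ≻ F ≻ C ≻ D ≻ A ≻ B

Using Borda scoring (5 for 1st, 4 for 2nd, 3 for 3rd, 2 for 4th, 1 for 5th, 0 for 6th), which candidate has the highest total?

A: 10×0 + 11×0 + 11×2 + 10×0 + 14×5 + 14×1 = 106
B: 10×5 + 11×5 + 11×0 + 10×3 + 14×4 + 14×0 = 191
C: 10×2 + 11×3 + 11×1 + 10×2 + 14×1 + 14×3 = 140
D: 10×4 + 11×2 + 11×5 + 10×1 + 14×0 + 14×2 = 155
E: 10×1 + 11×4 + 11×4 + 10×4 + 14×2 + 14×5 = 236
F: 10×3 + 11×1 + 11×3 + 10×5 + 14×3 + 14×4 = 222

E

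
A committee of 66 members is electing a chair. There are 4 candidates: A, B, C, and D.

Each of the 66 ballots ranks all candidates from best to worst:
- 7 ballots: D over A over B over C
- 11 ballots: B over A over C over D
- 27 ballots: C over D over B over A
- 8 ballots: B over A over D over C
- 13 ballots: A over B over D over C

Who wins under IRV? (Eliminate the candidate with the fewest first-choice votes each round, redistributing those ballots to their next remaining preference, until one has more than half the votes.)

Round 1: A 13, B 19, C 27, D 7. D eliminated.
Round 2: A 20, B 19, C 27. B eliminated.
Round 3: A 39, C 27. A has a majority (≥34).

A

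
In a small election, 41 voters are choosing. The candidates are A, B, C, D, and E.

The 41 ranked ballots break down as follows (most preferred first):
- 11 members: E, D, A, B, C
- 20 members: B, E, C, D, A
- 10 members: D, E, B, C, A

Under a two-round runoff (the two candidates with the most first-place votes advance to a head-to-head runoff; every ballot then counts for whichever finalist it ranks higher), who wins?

Round 1 first-place votes: A 0, B 20, C 0, D 10, E 11. B and E advance.
Runoff: B is ranked above E on 20 ballots, E above B on 21.

E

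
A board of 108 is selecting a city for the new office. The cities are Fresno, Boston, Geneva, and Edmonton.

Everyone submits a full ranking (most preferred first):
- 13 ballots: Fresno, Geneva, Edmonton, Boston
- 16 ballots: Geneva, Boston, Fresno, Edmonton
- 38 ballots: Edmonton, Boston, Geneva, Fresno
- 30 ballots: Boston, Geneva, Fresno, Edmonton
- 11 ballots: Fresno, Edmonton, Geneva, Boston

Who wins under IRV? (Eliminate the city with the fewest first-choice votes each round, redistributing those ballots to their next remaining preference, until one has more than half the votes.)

Round 1: Fresno 24, Boston 30, Geneva 16, Edmonton 38. Geneva eliminated.
Round 2: Fresno 24, Boston 46, Edmonton 38. Fresno eliminated.
Round 3: Boston 46, Edmonton 62. Edmonton has a majority (≥55).

Edmonton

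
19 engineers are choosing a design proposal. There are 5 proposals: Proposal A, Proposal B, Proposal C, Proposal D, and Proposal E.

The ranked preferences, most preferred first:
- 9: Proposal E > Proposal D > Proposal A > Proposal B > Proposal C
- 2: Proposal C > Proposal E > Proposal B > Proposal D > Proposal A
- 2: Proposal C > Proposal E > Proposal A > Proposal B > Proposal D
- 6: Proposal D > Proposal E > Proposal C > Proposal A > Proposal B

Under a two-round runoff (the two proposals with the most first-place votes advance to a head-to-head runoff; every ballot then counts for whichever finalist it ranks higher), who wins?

Round 1 first-place votes: Proposal A 0, Proposal B 0, Proposal C 4, Proposal D 6, Proposal E 9. Proposal E and Proposal D advance.
Runoff: Proposal E is ranked above Proposal D on 13 ballots, Proposal D above Proposal E on 6.

Proposal E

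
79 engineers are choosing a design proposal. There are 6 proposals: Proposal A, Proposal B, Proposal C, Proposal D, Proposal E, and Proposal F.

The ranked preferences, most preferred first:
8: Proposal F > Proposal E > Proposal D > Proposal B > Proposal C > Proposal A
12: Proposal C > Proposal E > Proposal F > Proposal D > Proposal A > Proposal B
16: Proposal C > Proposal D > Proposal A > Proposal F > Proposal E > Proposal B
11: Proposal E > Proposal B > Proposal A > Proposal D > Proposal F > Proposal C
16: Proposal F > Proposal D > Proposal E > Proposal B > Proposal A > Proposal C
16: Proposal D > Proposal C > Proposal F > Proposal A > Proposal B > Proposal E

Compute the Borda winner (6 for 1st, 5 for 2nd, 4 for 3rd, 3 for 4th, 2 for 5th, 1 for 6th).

Proposal D

Proposal A: 8×1 + 12×2 + 16×4 + 11×4 + 16×2 + 16×3 = 220
Proposal B: 8×3 + 12×1 + 16×1 + 11×5 + 16×3 + 16×2 = 187
Proposal C: 8×2 + 12×6 + 16×6 + 11×1 + 16×1 + 16×5 = 291
Proposal D: 8×4 + 12×3 + 16×5 + 11×3 + 16×5 + 16×6 = 357
Proposal E: 8×5 + 12×5 + 16×2 + 11×6 + 16×4 + 16×1 = 278
Proposal F: 8×6 + 12×4 + 16×3 + 11×2 + 16×6 + 16×4 = 326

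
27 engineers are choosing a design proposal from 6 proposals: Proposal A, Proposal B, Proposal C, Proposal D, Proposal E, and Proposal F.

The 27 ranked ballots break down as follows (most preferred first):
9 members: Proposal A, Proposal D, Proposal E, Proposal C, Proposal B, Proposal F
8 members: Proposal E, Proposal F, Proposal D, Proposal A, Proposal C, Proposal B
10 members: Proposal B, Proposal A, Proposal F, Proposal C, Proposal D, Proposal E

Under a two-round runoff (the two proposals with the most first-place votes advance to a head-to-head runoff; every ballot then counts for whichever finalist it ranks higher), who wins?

Round 1 first-place votes: Proposal A 9, Proposal B 10, Proposal C 0, Proposal D 0, Proposal E 8, Proposal F 0. Proposal B and Proposal A advance.
Runoff: Proposal B is ranked above Proposal A on 10 ballots, Proposal A above Proposal B on 17.

Proposal A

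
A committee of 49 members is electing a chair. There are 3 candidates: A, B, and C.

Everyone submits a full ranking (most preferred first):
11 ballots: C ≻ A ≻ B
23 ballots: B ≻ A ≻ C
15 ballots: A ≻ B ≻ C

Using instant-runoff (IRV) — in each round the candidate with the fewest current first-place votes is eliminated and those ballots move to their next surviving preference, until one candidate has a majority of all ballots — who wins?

Round 1: A 15, B 23, C 11. C eliminated.
Round 2: A 26, B 23. A has a majority (≥25).

A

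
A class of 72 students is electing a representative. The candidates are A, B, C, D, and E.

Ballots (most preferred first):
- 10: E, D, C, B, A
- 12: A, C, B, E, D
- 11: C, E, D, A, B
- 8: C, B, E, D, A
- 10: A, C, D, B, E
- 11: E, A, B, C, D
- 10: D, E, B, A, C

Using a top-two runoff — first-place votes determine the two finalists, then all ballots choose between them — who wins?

E

Round 1 first-place votes: A 22, B 0, C 19, D 10, E 21. A and E advance.
Runoff: A is ranked above E on 22 ballots, E above A on 50.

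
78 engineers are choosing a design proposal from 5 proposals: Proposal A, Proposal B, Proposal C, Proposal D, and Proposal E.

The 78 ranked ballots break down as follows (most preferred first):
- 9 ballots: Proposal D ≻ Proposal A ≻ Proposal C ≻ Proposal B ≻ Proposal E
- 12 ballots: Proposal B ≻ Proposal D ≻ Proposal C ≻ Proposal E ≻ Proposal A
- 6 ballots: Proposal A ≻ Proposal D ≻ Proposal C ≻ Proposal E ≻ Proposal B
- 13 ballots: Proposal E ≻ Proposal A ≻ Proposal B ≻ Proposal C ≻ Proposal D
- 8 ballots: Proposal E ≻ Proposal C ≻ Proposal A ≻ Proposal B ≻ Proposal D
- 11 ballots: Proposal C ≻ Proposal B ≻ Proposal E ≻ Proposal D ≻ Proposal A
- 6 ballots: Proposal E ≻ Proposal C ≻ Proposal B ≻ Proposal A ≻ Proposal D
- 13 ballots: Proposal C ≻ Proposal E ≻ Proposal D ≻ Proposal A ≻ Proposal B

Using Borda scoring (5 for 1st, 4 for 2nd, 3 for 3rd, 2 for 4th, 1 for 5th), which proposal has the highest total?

Proposal C

Proposal A: 9×4 + 12×1 + 6×5 + 13×4 + 8×3 + 11×1 + 6×2 + 13×2 = 203
Proposal B: 9×2 + 12×5 + 6×1 + 13×3 + 8×2 + 11×4 + 6×3 + 13×1 = 214
Proposal C: 9×3 + 12×3 + 6×3 + 13×2 + 8×4 + 11×5 + 6×4 + 13×5 = 283
Proposal D: 9×5 + 12×4 + 6×4 + 13×1 + 8×1 + 11×2 + 6×1 + 13×3 = 205
Proposal E: 9×1 + 12×2 + 6×2 + 13×5 + 8×5 + 11×3 + 6×5 + 13×4 = 265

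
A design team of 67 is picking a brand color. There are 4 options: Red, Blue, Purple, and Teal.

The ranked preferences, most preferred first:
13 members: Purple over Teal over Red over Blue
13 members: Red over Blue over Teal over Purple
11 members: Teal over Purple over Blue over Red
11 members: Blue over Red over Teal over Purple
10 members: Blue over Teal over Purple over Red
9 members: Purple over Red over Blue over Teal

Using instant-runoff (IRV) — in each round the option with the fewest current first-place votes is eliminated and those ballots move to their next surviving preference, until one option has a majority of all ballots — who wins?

Round 1: Red 13, Blue 21, Purple 22, Teal 11. Teal eliminated.
Round 2: Red 13, Blue 21, Purple 33. Red eliminated.
Round 3: Blue 34, Purple 33. Blue has a majority (≥34).

Blue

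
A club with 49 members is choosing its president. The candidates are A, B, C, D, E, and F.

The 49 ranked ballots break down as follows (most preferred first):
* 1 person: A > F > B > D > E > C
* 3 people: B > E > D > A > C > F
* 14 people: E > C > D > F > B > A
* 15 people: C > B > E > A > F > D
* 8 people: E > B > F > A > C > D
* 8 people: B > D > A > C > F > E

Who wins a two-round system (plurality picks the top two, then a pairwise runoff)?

Round 1 first-place votes: A 1, B 11, C 15, D 0, E 22, F 0. E and C advance.
Runoff: E is ranked above C on 26 ballots, C above E on 23.

E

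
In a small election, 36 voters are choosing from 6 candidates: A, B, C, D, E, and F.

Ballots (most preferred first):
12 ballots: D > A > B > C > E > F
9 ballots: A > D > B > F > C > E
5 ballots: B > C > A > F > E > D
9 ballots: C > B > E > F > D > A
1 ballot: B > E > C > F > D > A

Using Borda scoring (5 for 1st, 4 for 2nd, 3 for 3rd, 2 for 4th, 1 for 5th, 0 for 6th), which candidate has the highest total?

B

A: 12×4 + 9×5 + 5×3 + 9×0 + 1×0 = 108
B: 12×3 + 9×3 + 5×5 + 9×4 + 1×5 = 129
C: 12×2 + 9×1 + 5×4 + 9×5 + 1×3 = 101
D: 12×5 + 9×4 + 5×0 + 9×1 + 1×1 = 106
E: 12×1 + 9×0 + 5×1 + 9×3 + 1×4 = 48
F: 12×0 + 9×2 + 5×2 + 9×2 + 1×2 = 48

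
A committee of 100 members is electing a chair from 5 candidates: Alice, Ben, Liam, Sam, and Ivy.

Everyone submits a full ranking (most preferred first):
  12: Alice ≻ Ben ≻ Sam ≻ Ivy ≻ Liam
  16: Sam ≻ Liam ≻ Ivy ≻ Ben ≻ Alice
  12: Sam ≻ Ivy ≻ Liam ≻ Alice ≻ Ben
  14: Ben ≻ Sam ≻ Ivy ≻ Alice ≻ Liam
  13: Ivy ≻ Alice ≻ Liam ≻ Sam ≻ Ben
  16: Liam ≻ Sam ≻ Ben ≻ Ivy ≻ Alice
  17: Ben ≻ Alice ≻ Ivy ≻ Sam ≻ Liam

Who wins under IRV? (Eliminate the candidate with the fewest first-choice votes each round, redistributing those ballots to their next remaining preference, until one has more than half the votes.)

Liam

Round 1: Alice 12, Ben 31, Liam 16, Sam 28, Ivy 13. Alice eliminated.
Round 2: Ben 43, Liam 16, Sam 28, Ivy 13. Ivy eliminated.
Round 3: Ben 43, Liam 29, Sam 28. Sam eliminated.
Round 4: Ben 43, Liam 57. Liam has a majority (≥51).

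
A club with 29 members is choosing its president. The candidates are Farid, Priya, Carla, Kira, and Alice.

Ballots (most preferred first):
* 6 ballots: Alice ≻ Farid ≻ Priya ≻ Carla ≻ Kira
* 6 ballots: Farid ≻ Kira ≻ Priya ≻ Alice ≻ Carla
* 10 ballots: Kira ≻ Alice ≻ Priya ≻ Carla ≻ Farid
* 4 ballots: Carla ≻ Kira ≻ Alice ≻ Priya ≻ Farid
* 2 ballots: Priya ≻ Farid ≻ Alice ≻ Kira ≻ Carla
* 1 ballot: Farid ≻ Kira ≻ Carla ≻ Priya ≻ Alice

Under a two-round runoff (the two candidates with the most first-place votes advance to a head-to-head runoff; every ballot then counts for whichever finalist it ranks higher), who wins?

Round 1 first-place votes: Farid 7, Priya 2, Carla 4, Kira 10, Alice 6. Kira and Farid advance.
Runoff: Kira is ranked above Farid on 14 ballots, Farid above Kira on 15.

Farid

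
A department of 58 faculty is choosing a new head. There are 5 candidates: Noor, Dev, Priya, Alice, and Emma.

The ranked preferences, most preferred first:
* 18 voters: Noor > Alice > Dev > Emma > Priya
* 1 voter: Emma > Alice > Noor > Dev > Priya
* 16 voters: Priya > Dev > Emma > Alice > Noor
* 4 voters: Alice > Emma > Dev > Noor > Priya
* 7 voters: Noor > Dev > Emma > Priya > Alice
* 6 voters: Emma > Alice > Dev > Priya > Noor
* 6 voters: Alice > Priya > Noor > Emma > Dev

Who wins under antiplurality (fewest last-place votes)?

Emma

Last-place votes: Noor 22, Dev 6, Priya 23, Alice 7, Emma 0.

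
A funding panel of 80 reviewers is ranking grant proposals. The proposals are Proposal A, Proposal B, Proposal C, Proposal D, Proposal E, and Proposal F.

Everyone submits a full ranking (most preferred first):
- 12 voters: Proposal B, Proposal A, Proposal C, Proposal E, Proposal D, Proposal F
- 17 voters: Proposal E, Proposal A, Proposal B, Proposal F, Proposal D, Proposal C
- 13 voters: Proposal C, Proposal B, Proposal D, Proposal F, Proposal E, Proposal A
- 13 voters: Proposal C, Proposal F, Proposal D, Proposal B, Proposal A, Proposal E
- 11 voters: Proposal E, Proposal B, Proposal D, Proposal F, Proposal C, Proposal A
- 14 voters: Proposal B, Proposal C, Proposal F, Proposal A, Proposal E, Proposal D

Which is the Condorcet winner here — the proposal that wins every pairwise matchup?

Proposal B

Proposal B vs Proposal A: 63–17
Proposal B vs Proposal C: 54–26
Proposal B vs Proposal D: 67–13
Proposal B vs Proposal E: 52–28
Proposal B vs Proposal F: 67–13
Proposal B beats every other proposal.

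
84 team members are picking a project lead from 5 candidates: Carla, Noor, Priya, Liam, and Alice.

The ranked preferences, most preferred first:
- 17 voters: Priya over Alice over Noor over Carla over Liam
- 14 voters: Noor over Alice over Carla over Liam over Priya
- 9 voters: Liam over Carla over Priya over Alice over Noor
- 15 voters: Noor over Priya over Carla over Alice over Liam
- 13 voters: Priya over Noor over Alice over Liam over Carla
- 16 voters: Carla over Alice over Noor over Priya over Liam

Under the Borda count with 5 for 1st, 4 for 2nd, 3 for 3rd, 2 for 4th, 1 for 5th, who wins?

Noor

Carla: 17×2 + 14×3 + 9×4 + 15×3 + 13×1 + 16×5 = 250
Noor: 17×3 + 14×5 + 9×1 + 15×5 + 13×4 + 16×3 = 305
Priya: 17×5 + 14×1 + 9×3 + 15×4 + 13×5 + 16×2 = 283
Liam: 17×1 + 14×2 + 9×5 + 15×1 + 13×2 + 16×1 = 147
Alice: 17×4 + 14×4 + 9×2 + 15×2 + 13×3 + 16×4 = 275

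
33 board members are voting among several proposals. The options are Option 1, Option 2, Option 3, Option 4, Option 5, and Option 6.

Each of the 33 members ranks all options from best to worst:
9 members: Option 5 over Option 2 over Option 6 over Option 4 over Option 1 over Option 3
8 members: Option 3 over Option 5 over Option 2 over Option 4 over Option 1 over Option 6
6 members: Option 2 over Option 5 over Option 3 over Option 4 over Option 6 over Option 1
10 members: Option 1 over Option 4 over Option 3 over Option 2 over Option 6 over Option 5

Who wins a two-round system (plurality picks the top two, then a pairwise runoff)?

Option 5

Round 1 first-place votes: Option 1 10, Option 2 6, Option 3 8, Option 4 0, Option 5 9, Option 6 0. Option 1 and Option 5 advance.
Runoff: Option 1 is ranked above Option 5 on 10 ballots, Option 5 above Option 1 on 23.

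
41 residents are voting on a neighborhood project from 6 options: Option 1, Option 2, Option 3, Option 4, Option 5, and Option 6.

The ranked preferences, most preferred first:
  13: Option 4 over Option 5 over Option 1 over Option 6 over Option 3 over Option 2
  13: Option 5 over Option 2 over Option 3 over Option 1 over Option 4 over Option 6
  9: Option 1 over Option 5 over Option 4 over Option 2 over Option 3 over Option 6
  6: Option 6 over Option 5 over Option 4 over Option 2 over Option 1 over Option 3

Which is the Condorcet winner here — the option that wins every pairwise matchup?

Option 5 vs Option 1: 32–9
Option 5 vs Option 2: 41–0
Option 5 vs Option 3: 41–0
Option 5 vs Option 4: 28–13
Option 5 vs Option 6: 35–6
Option 5 beats every other option.

Option 5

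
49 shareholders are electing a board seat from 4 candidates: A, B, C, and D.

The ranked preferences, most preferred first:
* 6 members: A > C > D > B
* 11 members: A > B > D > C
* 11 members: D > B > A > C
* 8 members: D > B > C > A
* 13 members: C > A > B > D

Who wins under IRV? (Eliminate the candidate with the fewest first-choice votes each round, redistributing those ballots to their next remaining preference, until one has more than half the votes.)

Round 1: A 17, B 0, C 13, D 19. B eliminated.
Round 2: A 17, C 13, D 19. C eliminated.
Round 3: A 30, D 19. A has a majority (≥25).

A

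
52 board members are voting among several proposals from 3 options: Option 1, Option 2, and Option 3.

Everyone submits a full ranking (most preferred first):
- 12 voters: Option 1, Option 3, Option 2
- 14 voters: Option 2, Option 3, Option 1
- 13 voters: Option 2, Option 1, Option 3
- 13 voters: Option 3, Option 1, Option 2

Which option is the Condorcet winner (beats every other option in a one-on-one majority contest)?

Option 2 vs Option 1: 27–25
Option 2 vs Option 3: 27–25
Option 2 beats every other option.

Option 2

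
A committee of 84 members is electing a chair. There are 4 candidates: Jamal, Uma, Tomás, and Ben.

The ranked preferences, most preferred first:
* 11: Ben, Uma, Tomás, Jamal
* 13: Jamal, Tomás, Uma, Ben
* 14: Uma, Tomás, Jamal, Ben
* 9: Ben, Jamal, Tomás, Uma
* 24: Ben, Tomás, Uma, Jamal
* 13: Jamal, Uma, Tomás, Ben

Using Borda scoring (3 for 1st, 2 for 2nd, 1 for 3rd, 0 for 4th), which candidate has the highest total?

Jamal: 11×0 + 13×3 + 14×1 + 9×2 + 24×0 + 13×3 = 110
Uma: 11×2 + 13×1 + 14×3 + 9×0 + 24×1 + 13×2 = 127
Tomás: 11×1 + 13×2 + 14×2 + 9×1 + 24×2 + 13×1 = 135
Ben: 11×3 + 13×0 + 14×0 + 9×3 + 24×3 + 13×0 = 132

Tomás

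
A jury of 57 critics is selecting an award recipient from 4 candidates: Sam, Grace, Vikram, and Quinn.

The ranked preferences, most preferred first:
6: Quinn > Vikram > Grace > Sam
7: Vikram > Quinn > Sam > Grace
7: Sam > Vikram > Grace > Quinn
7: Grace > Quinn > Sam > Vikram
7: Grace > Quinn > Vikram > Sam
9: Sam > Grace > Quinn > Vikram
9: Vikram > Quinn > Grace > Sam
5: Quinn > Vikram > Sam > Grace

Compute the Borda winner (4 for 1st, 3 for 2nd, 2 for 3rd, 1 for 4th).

Sam: 6×1 + 7×2 + 7×4 + 7×2 + 7×1 + 9×4 + 9×1 + 5×2 = 124
Grace: 6×2 + 7×1 + 7×2 + 7×4 + 7×4 + 9×3 + 9×2 + 5×1 = 139
Vikram: 6×3 + 7×4 + 7×3 + 7×1 + 7×2 + 9×1 + 9×4 + 5×3 = 148
Quinn: 6×4 + 7×3 + 7×1 + 7×3 + 7×3 + 9×2 + 9×3 + 5×4 = 159

Quinn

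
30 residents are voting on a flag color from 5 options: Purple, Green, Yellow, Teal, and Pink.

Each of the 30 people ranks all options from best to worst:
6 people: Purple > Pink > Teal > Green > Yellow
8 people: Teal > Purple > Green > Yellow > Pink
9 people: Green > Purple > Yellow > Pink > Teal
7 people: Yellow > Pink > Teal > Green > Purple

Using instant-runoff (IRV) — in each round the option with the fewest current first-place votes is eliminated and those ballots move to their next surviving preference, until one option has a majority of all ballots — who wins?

Teal

Round 1: Purple 6, Green 9, Yellow 7, Teal 8, Pink 0. Pink eliminated.
Round 2: Purple 6, Green 9, Yellow 7, Teal 8. Purple eliminated.
Round 3: Green 9, Yellow 7, Teal 14. Yellow eliminated.
Round 4: Green 9, Teal 21. Teal has a majority (≥16).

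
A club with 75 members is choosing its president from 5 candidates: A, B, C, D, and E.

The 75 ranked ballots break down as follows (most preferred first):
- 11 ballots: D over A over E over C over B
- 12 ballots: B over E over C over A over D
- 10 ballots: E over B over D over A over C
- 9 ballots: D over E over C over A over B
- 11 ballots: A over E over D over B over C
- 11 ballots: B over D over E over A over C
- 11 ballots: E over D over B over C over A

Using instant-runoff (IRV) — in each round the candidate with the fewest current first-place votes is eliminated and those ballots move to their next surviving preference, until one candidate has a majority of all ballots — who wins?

Round 1: A 11, B 23, C 0, D 20, E 21. C eliminated.
Round 2: A 11, B 23, D 20, E 21. A eliminated.
Round 3: B 23, D 20, E 32. D eliminated.
Round 4: B 23, E 52. E has a majority (≥38).

E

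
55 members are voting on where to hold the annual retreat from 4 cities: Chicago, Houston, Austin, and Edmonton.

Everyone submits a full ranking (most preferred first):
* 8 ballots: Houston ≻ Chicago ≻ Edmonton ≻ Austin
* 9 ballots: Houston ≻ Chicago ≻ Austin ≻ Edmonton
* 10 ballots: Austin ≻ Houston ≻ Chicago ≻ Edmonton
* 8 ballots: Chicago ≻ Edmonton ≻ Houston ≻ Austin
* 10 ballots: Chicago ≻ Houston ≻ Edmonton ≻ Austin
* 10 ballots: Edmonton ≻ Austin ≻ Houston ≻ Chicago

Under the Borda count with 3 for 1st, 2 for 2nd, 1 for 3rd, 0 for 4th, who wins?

Houston

Chicago: 8×2 + 9×2 + 10×1 + 8×3 + 10×3 + 10×0 = 98
Houston: 8×3 + 9×3 + 10×2 + 8×1 + 10×2 + 10×1 = 109
Austin: 8×0 + 9×1 + 10×3 + 8×0 + 10×0 + 10×2 = 59
Edmonton: 8×1 + 9×0 + 10×0 + 8×2 + 10×1 + 10×3 = 64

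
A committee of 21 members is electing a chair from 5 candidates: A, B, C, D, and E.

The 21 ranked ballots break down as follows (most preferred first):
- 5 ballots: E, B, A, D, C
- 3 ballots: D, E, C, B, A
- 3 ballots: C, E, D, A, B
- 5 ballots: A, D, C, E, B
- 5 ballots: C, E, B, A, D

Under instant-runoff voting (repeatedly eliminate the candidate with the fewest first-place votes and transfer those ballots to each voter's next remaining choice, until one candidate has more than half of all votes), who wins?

C

Round 1: A 5, B 0, C 8, D 3, E 5. B eliminated.
Round 2: A 5, C 8, D 3, E 5. D eliminated.
Round 3: A 5, C 8, E 8. A eliminated.
Round 4: C 13, E 8. C has a majority (≥11).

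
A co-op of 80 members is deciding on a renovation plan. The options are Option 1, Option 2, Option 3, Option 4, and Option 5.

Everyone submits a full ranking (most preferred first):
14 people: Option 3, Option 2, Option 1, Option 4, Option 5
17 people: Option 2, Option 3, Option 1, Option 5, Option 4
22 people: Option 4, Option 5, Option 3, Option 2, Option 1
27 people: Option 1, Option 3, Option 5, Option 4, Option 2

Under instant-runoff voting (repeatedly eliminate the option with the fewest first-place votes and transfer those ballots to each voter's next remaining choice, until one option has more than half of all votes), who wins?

Option 2

Round 1: Option 1 27, Option 2 17, Option 3 14, Option 4 22, Option 5 0. Option 5 eliminated.
Round 2: Option 1 27, Option 2 17, Option 3 14, Option 4 22. Option 3 eliminated.
Round 3: Option 1 27, Option 2 31, Option 4 22. Option 4 eliminated.
Round 4: Option 1 27, Option 2 53. Option 2 has a majority (≥41).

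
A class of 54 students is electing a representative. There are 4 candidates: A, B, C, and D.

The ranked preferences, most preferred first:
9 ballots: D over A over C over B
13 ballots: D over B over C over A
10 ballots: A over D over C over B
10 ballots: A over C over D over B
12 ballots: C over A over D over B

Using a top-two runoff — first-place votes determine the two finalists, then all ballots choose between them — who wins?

Round 1 first-place votes: A 20, B 0, C 12, D 22. D and A advance.
Runoff: D is ranked above A on 22 ballots, A above D on 32.

A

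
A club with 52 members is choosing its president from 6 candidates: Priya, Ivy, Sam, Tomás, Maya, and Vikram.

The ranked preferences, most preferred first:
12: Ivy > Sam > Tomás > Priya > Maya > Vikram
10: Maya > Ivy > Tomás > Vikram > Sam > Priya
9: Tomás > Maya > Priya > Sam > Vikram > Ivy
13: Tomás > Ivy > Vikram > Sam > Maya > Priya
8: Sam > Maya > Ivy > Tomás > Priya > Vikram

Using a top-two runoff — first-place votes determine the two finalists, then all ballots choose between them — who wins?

Ivy

Round 1 first-place votes: Priya 0, Ivy 12, Sam 8, Tomás 22, Maya 10, Vikram 0. Tomás and Ivy advance.
Runoff: Tomás is ranked above Ivy on 22 ballots, Ivy above Tomás on 30.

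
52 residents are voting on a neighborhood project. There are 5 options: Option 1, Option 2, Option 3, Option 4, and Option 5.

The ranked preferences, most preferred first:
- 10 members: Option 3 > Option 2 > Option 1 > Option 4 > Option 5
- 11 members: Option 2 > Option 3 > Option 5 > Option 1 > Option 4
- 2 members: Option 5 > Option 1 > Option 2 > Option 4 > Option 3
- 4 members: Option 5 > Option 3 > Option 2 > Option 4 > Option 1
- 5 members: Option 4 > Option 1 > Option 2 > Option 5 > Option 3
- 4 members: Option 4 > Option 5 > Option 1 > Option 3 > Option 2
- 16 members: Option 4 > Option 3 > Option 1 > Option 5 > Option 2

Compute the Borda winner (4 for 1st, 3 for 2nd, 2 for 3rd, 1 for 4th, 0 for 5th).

Option 1: 10×2 + 11×1 + 2×3 + 4×0 + 5×3 + 4×2 + 16×2 = 92
Option 2: 10×3 + 11×4 + 2×2 + 4×2 + 5×2 + 4×0 + 16×0 = 96
Option 3: 10×4 + 11×3 + 2×0 + 4×3 + 5×0 + 4×1 + 16×3 = 137
Option 4: 10×1 + 11×0 + 2×1 + 4×1 + 5×4 + 4×4 + 16×4 = 116
Option 5: 10×0 + 11×2 + 2×4 + 4×4 + 5×1 + 4×3 + 16×1 = 79

Option 3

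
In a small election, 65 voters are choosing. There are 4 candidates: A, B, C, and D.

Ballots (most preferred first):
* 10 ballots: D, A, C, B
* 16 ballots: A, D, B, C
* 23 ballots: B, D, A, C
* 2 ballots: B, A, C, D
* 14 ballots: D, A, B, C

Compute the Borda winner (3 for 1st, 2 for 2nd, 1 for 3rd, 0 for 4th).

A: 10×2 + 16×3 + 23×1 + 2×2 + 14×2 = 123
B: 10×0 + 16×1 + 23×3 + 2×3 + 14×1 = 105
C: 10×1 + 16×0 + 23×0 + 2×1 + 14×0 = 12
D: 10×3 + 16×2 + 23×2 + 2×0 + 14×3 = 150

D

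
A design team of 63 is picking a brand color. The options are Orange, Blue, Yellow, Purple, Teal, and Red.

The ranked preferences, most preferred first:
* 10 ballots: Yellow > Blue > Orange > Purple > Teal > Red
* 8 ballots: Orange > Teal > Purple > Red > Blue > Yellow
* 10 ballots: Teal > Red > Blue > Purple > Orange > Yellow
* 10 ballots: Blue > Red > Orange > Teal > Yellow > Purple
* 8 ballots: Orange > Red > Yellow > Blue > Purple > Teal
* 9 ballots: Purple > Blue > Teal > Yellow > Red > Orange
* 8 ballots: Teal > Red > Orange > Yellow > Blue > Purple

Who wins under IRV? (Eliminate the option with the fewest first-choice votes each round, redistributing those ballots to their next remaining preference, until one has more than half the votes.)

Round 1: Orange 16, Blue 10, Yellow 10, Purple 9, Teal 18, Red 0. Red eliminated.
Round 2: Orange 16, Blue 10, Yellow 10, Purple 9, Teal 18. Purple eliminated.
Round 3: Orange 16, Blue 19, Yellow 10, Teal 18. Yellow eliminated.
Round 4: Orange 16, Blue 29, Teal 18. Orange eliminated.
Round 5: Blue 37, Teal 26. Blue has a majority (≥32).

Blue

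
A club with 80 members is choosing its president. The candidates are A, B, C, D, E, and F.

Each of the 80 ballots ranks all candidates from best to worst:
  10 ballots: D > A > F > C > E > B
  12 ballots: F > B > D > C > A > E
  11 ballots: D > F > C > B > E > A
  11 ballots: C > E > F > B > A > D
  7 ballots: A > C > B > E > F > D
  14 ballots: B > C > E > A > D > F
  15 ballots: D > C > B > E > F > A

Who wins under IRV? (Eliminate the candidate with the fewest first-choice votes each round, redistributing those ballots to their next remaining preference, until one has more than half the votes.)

Round 1: A 7, B 14, C 11, D 36, E 0, F 12. E eliminated.
Round 2: A 7, B 14, C 11, D 36, F 12. A eliminated.
Round 3: B 14, C 18, D 36, F 12. F eliminated.
Round 4: B 26, C 18, D 36. C eliminated.
Round 5: B 44, D 36. B has a majority (≥41).

B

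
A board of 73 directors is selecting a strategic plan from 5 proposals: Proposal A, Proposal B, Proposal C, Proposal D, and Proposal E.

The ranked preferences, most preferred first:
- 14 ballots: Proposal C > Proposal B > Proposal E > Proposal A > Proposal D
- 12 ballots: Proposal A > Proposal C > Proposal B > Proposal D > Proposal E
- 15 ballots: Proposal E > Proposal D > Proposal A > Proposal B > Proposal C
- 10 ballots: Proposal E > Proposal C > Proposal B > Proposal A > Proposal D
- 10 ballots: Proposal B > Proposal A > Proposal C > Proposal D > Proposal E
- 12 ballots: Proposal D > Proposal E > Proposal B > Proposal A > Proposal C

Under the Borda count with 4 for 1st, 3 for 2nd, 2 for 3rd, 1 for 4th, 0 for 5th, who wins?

Proposal B

Proposal A: 14×1 + 12×4 + 15×2 + 10×1 + 10×3 + 12×1 = 144
Proposal B: 14×3 + 12×2 + 15×1 + 10×2 + 10×4 + 12×2 = 165
Proposal C: 14×4 + 12×3 + 15×0 + 10×3 + 10×2 + 12×0 = 142
Proposal D: 14×0 + 12×1 + 15×3 + 10×0 + 10×1 + 12×4 = 115
Proposal E: 14×2 + 12×0 + 15×4 + 10×4 + 10×0 + 12×3 = 164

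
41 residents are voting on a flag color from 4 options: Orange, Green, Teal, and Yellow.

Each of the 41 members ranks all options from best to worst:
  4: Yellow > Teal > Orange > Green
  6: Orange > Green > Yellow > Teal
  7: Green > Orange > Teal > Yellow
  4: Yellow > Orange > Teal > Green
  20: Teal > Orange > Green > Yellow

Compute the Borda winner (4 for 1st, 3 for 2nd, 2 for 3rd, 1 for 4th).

Orange: 4×2 + 6×4 + 7×3 + 4×3 + 20×3 = 125
Green: 4×1 + 6×3 + 7×4 + 4×1 + 20×2 = 94
Teal: 4×3 + 6×1 + 7×2 + 4×2 + 20×4 = 120
Yellow: 4×4 + 6×2 + 7×1 + 4×4 + 20×1 = 71

Orange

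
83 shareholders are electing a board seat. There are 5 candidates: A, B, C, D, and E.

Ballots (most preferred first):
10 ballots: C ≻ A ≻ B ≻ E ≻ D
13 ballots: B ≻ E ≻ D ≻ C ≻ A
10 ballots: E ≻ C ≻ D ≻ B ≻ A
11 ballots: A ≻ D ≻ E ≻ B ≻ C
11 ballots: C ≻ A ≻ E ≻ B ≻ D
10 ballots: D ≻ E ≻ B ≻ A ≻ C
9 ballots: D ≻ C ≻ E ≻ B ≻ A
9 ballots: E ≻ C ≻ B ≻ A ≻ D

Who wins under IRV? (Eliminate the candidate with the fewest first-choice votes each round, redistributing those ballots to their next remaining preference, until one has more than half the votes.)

Round 1: A 11, B 13, C 21, D 19, E 19. A eliminated.
Round 2: B 13, C 21, D 30, E 19. B eliminated.
Round 3: C 21, D 30, E 32. C eliminated.
Round 4: D 30, E 53. E has a majority (≥42).

E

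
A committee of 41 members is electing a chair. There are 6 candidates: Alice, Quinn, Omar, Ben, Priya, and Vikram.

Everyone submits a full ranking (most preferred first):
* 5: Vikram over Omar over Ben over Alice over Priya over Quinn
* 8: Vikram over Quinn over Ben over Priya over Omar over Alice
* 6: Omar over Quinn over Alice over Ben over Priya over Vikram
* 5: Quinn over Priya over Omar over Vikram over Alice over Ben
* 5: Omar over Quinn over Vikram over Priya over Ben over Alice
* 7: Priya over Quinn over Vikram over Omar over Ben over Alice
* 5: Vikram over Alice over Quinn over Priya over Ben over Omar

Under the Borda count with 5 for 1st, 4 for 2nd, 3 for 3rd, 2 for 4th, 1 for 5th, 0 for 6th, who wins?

Quinn

Alice: 5×2 + 8×0 + 6×3 + 5×1 + 5×0 + 7×0 + 5×4 = 53
Quinn: 5×0 + 8×4 + 6×4 + 5×5 + 5×4 + 7×4 + 5×3 = 144
Omar: 5×4 + 8×1 + 6×5 + 5×3 + 5×5 + 7×2 + 5×0 = 112
Ben: 5×3 + 8×3 + 6×2 + 5×0 + 5×1 + 7×1 + 5×1 = 68
Priya: 5×1 + 8×2 + 6×1 + 5×4 + 5×2 + 7×5 + 5×2 = 102
Vikram: 5×5 + 8×5 + 6×0 + 5×2 + 5×3 + 7×3 + 5×5 = 136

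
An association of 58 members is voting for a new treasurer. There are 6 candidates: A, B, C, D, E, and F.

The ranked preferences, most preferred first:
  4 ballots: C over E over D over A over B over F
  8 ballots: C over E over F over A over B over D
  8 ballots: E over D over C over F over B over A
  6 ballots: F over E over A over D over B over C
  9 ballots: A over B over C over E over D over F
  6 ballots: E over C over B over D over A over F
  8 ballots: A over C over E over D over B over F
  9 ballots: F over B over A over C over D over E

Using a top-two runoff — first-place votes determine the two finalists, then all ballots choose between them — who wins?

F

Round 1 first-place votes: A 17, B 0, C 12, D 0, E 14, F 15. A and F advance.
Runoff: A is ranked above F on 27 ballots, F above A on 31.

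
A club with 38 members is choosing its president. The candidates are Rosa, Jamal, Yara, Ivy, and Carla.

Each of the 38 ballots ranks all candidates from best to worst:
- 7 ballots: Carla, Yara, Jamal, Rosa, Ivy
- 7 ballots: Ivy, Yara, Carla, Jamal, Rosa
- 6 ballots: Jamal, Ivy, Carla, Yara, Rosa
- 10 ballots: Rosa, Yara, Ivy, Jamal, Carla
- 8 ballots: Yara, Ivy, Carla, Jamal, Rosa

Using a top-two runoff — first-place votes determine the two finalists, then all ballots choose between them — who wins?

Round 1 first-place votes: Rosa 10, Jamal 6, Yara 8, Ivy 7, Carla 7. Rosa and Yara advance.
Runoff: Rosa is ranked above Yara on 10 ballots, Yara above Rosa on 28.

Yara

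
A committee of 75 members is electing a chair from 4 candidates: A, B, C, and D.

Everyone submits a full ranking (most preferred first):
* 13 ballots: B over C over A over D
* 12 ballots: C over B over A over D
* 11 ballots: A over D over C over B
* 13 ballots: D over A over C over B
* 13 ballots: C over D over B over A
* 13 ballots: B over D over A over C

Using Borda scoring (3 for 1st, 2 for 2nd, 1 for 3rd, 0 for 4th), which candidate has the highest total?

A: 13×1 + 12×1 + 11×3 + 13×2 + 13×0 + 13×1 = 97
B: 13×3 + 12×2 + 11×0 + 13×0 + 13×1 + 13×3 = 115
C: 13×2 + 12×3 + 11×1 + 13×1 + 13×3 + 13×0 = 125
D: 13×0 + 12×0 + 11×2 + 13×3 + 13×2 + 13×2 = 113

C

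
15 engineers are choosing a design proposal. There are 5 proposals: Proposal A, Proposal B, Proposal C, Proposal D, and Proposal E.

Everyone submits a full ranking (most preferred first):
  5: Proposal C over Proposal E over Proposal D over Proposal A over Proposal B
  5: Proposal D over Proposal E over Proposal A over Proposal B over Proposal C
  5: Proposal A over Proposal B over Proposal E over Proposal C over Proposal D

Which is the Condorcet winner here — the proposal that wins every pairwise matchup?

Proposal E

Proposal E vs Proposal A: 10–5
Proposal E vs Proposal B: 10–5
Proposal E vs Proposal C: 10–5
Proposal E vs Proposal D: 10–5
Proposal E beats every other proposal.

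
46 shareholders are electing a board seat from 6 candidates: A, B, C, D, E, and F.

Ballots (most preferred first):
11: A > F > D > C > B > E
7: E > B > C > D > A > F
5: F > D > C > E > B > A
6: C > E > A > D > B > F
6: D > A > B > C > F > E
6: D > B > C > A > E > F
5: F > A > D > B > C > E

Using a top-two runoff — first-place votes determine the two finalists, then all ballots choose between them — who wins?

Round 1 first-place votes: A 11, B 0, C 6, D 12, E 7, F 10. D and A advance.
Runoff: D is ranked above A on 24 ballots, A above D on 22.

D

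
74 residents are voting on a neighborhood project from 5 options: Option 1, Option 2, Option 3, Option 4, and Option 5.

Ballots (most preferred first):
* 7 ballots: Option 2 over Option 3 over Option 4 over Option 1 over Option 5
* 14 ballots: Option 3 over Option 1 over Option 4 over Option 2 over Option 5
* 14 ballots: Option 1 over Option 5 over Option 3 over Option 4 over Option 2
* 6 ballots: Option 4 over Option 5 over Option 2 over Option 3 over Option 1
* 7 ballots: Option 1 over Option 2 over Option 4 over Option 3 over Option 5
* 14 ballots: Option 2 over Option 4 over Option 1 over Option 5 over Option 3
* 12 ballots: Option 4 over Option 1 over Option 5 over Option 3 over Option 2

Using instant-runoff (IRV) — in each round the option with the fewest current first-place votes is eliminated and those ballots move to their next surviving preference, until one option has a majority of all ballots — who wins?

Round 1: Option 1 21, Option 2 21, Option 3 14, Option 4 18, Option 5 0. Option 5 eliminated.
Round 2: Option 1 21, Option 2 21, Option 3 14, Option 4 18. Option 3 eliminated.
Round 3: Option 1 35, Option 2 21, Option 4 18. Option 4 eliminated.
Round 4: Option 1 47, Option 2 27. Option 1 has a majority (≥38).

Option 1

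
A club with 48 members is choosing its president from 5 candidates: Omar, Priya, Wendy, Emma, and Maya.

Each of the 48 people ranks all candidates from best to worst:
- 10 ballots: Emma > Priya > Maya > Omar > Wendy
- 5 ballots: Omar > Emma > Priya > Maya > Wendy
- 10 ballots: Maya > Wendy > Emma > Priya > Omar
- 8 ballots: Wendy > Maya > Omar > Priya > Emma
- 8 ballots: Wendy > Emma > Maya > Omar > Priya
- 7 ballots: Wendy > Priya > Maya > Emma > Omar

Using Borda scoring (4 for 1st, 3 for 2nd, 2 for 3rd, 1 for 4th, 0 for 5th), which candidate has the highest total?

Omar: 10×1 + 5×4 + 10×0 + 8×2 + 8×1 + 7×0 = 54
Priya: 10×3 + 5×2 + 10×1 + 8×1 + 8×0 + 7×3 = 79
Wendy: 10×0 + 5×0 + 10×3 + 8×4 + 8×4 + 7×4 = 122
Emma: 10×4 + 5×3 + 10×2 + 8×0 + 8×3 + 7×1 = 106
Maya: 10×2 + 5×1 + 10×4 + 8×3 + 8×2 + 7×2 = 119

Wendy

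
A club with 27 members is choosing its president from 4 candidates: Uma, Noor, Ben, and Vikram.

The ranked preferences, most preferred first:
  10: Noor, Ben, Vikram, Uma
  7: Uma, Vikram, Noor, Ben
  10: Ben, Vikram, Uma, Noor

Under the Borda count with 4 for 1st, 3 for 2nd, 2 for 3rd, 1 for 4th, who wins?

Ben

Uma: 10×1 + 7×4 + 10×2 = 58
Noor: 10×4 + 7×2 + 10×1 = 64
Ben: 10×3 + 7×1 + 10×4 = 77
Vikram: 10×2 + 7×3 + 10×3 = 71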